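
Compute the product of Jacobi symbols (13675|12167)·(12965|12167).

1

By multiplicativity, (13675·12965|12167) = (13675|12167)·(12965|12167).
First factor (13675|12167):
Reduce the numerator: 13675 ≡ 1508 (mod 12167), so (13675|12167) = (1508|12167).
Factor out 2: 1508 = 2^2·377. Since 12167 ≡ 7 (mod 8), (2|12167) = +1, and (2|12167)^2 = +1. Now have (377|12167).
377 ≡ 1 (mod 4), so quadratic reciprocity gives (377|12167) = (12167|377). Reduce: 12167 ≡ 103 (mod 377). Now have (103|377).
377 ≡ 1 (mod 4), so quadratic reciprocity gives (103|377) = (377|103). Reduce: 377 ≡ 68 (mod 103). Now have (68|103).
Factor out 2: 68 = 2^2·17. Since 103 ≡ 7 (mod 8), (2|103) = +1, and (2|103)^2 = +1. Now have (17|103).
17 ≡ 1 (mod 4), so quadratic reciprocity gives (17|103) = (103|17). Reduce: 103 ≡ 1 (mod 17). Now have (1|17).
(1|17) = 1. Collecting the sign factors: 1.
Second factor (12965|12167):
Reduce the numerator: 12965 ≡ 798 (mod 12167), so (12965|12167) = (798|12167).
Factor out 2: 798 = 2·399. Since 12167 ≡ 7 (mod 8), (2|12167) = +1. Now have (399|12167).
Both 399 ≡ 3 and 12167 ≡ 3 (mod 4), so reciprocity gives (399|12167) = -(12167|399). Reduce: 12167 ≡ 197 (mod 399). Now have -(197|399).
197 ≡ 1 (mod 4), so quadratic reciprocity gives (197|399) = (399|197). Reduce: 399 ≡ 5 (mod 197). Now have -(5|197).
5 ≡ 1 (mod 4), so quadratic reciprocity gives (5|197) = (197|5). Reduce: 197 ≡ 2 (mod 5). Now have -(2|5).
Factor out 2: 2 = 2. Since 5 ≡ 5 (mod 8), (2|5) = -1. Now have (1|5).
(1|5) = 1. Collecting the sign factors: 1.
Product: (1)·(1) = 1.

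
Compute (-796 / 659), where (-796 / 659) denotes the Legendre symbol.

1

(-796 / 659)
  = (522 / 659)    [-796 ≡ 522 mod 659]
  = -(261 / 659)    [659 ≡ 3 mod 8 ⇒ (2 / 659) = -1]
  = -(659 / 261)    [QR: 261 ≡ 1 mod 4, sign kept]
  = -(137 / 261)    [659 ≡ 137 mod 261]
  = -(261 / 137)    [QR: 137 ≡ 1 mod 4, sign kept]
  = -(124 / 137)    [261 ≡ 124 mod 137]
  = -(31 / 137)    [137 ≡ 1 mod 8 ⇒ (2 / 137)^2 = +1]
  = -(137 / 31)    [QR: 137 ≡ 1 mod 4, sign kept]
  = -(13 / 31)    [137 ≡ 13 mod 31]
  = -(31 / 13)    [QR: 13 ≡ 1 mod 4, sign kept]
  = -(5 / 13)    [31 ≡ 5 mod 13]
  = -(13 / 5)    [QR: 5 ≡ 1 mod 4, sign kept]
  = -(3 / 5)    [13 ≡ 3 mod 5]
  = -(5 / 3)    [QR: 5 ≡ 1 mod 4, sign kept]
  = -(2 / 3)    [5 ≡ 2 mod 3]
  = (1 / 3)    [3 ≡ 3 mod 8 ⇒ (2 / 3) = -1]
  = 1    [(1 / 3) = 1]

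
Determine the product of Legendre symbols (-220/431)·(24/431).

By multiplicativity, (-220·24/431) = (-220/431)·(24/431).
First factor (-220/431):
Reduce the numerator: -220 ≡ 211 (mod 431), so (-220/431) = (211/431).
Both 211 ≡ 3 and 431 ≡ 3 (mod 4), so reciprocity gives (211/431) = -(431/211). Reduce: 431 ≡ 9 (mod 211). Now have -(9/211).
9 ≡ 1 (mod 4), so quadratic reciprocity gives (9/211) = (211/9). Reduce: 211 ≡ 4 (mod 9). Now have -(4/9).
Factor out 2: 4 = 2^2. Since 9 ≡ 1 (mod 8), (2/9) = +1, and (2/9)^2 = +1. Now have -(1/9).
(1/9) = 1. Collecting the sign factors: -1.
Second factor (24/431):
Factor out 2: 24 = 2^3·3. Since 431 ≡ 7 (mod 8), (2/431) = +1, and (2/431)^3 = +1. Now have (3/431).
Both 3 ≡ 3 and 431 ≡ 3 (mod 4), so reciprocity gives (3/431) = -(431/3). Reduce: 431 ≡ 2 (mod 3). Now have -(2/3).
Factor out 2: 2 = 2. Since 3 ≡ 3 (mod 8), (2/3) = -1. Now have (1/3).
(1/3) = 1. Collecting the sign factors: 1.
Product: (-1)·(1) = -1.

-1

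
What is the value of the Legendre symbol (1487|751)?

1

Reduce the numerator: 1487 ≡ 736 (mod 751), so (1487|751) = (736|751).
Factor out 2: 736 = 2^5·23. Since 751 ≡ 7 (mod 8), (2|751) = +1, and (2|751)^5 = +1. Now have (23|751).
Both 23 ≡ 3 and 751 ≡ 3 (mod 4), so reciprocity gives (23|751) = -(751|23). Reduce: 751 ≡ 15 (mod 23). Now have -(15|23).
Both 15 ≡ 3 and 23 ≡ 3 (mod 4), so reciprocity gives (15|23) = -(23|15). Reduce: 23 ≡ 8 (mod 15). Now have (8|15).
Factor out 2: 8 = 2^3. Since 15 ≡ 7 (mod 8), (2|15) = +1, and (2|15)^3 = +1. Now have (1|15).
(1|15) = 1. Collecting the sign factors: 1.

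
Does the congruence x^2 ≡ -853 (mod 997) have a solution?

yes

Pull out -1: (-853/997) = (-1/997)·(853/997). Since 997 ≡ 1 (mod 4), (-1/997) = +1. Now have (853/997).
853 ≡ 1 (mod 4), so quadratic reciprocity gives (853/997) = (997/853). Reduce: 997 ≡ 144 (mod 853). Now have (144/853).
Factor out 2: 144 = 2^4·9. Since 853 ≡ 5 (mod 8), (2/853) = -1, and (2/853)^4 = +1. Now have (9/853).
9 ≡ 1 (mod 4), so quadratic reciprocity gives (9/853) = (853/9). Reduce: 853 ≡ 7 (mod 9). Now have (7/9).
9 ≡ 1 (mod 4), so quadratic reciprocity gives (7/9) = (9/7). Reduce: 9 ≡ 2 (mod 7). Now have (2/7).
Factor out 2: 2 = 2. Since 7 ≡ 7 (mod 8), (2/7) = +1. Now have (1/7).
(1/7) = 1. Collecting the sign factors: 1.
(-853/997) = 1, and 997 is prime, so -853 is a quadratic residue mod 997.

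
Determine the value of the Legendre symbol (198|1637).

-1

Factor out 2: 198 = 2·99. Since 1637 ≡ 5 (mod 8), (2|1637) = -1. Now have -(99|1637).
1637 ≡ 1 (mod 4), so quadratic reciprocity gives (99|1637) = (1637|99). Reduce: 1637 ≡ 53 (mod 99). Now have -(53|99).
53 ≡ 1 (mod 4), so quadratic reciprocity gives (53|99) = (99|53). Reduce: 99 ≡ 46 (mod 53). Now have -(46|53).
Factor out 2: 46 = 2·23. Since 53 ≡ 5 (mod 8), (2|53) = -1. Now have (23|53).
53 ≡ 1 (mod 4), so quadratic reciprocity gives (23|53) = (53|23). Reduce: 53 ≡ 7 (mod 23). Now have (7|23).
Both 7 ≡ 3 and 23 ≡ 3 (mod 4), so reciprocity gives (7|23) = -(23|7). Reduce: 23 ≡ 2 (mod 7). Now have -(2|7).
Factor out 2: 2 = 2. Since 7 ≡ 7 (mod 8), (2|7) = +1. Now have -(1|7).
(1|7) = 1. Collecting the sign factors: -1.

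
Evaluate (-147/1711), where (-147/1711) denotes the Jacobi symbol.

(-147/1711)
  = -(147/1711)    [1711 ≡ 3 mod 4 ⇒ (-1/1711) = -1]
  = (1711/147)    [QR: both ≡ 3 mod 4, sign flips]
  = (94/147)    [1711 ≡ 94 mod 147]
  = -(47/147)    [147 ≡ 3 mod 8 ⇒ (2/147) = -1]
  = (147/47)    [QR: both ≡ 3 mod 4, sign flips]
  = (6/47)    [147 ≡ 6 mod 47]
  = (3/47)    [47 ≡ 7 mod 8 ⇒ (2/47) = +1]
  = -(47/3)    [QR: both ≡ 3 mod 4, sign flips]
  = -(2/3)    [47 ≡ 2 mod 3]
  = (1/3)    [3 ≡ 3 mod 8 ⇒ (2/3) = -1]
  = 1    [(1/3) = 1]

1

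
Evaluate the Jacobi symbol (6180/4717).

-1

Reduce the numerator: 6180 ≡ 1463 (mod 4717), so (6180/4717) = (1463/4717).
4717 ≡ 1 (mod 4), so quadratic reciprocity gives (1463/4717) = (4717/1463). Reduce: 4717 ≡ 328 (mod 1463). Now have (328/1463).
Factor out 2: 328 = 2^3·41. Since 1463 ≡ 7 (mod 8), (2/1463) = +1, and (2/1463)^3 = +1. Now have (41/1463).
41 ≡ 1 (mod 4), so quadratic reciprocity gives (41/1463) = (1463/41). Reduce: 1463 ≡ 28 (mod 41). Now have (28/41).
Factor out 2: 28 = 2^2·7. Since 41 ≡ 1 (mod 8), (2/41) = +1, and (2/41)^2 = +1. Now have (7/41).
41 ≡ 1 (mod 4), so quadratic reciprocity gives (7/41) = (41/7). Reduce: 41 ≡ 6 (mod 7). Now have (6/7).
Factor out 2: 6 = 2·3. Since 7 ≡ 7 (mod 8), (2/7) = +1. Now have (3/7).
Both 3 ≡ 3 and 7 ≡ 3 (mod 4), so reciprocity gives (3/7) = -(7/3). Reduce: 7 ≡ 1 (mod 3). Now have -(1/3).
(1/3) = 1. Collecting the sign factors: -1.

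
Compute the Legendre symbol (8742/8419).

Reduce the numerator: 8742 ≡ 323 (mod 8419), so (8742/8419) = (323/8419).
Both 323 ≡ 3 and 8419 ≡ 3 (mod 4), so reciprocity gives (323/8419) = -(8419/323). Reduce: 8419 ≡ 21 (mod 323). Now have -(21/323).
21 ≡ 1 (mod 4), so quadratic reciprocity gives (21/323) = (323/21). Reduce: 323 ≡ 8 (mod 21). Now have -(8/21).
Factor out 2: 8 = 2^3. Since 21 ≡ 5 (mod 8), (2/21) = -1, and (2/21)^3 = -1. Now have (1/21).
(1/21) = 1. Collecting the sign factors: 1.

1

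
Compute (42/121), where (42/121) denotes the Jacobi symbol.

Factor out 2: 42 = 2·21. Since 121 ≡ 1 (mod 8), (2/121) = +1. Now have (21/121).
21 ≡ 1 (mod 4), so quadratic reciprocity gives (21/121) = (121/21). Reduce: 121 ≡ 16 (mod 21). Now have (16/21).
Factor out 2: 16 = 2^4. Since 21 ≡ 5 (mod 8), (2/21) = -1, and (2/21)^4 = +1. Now have (1/21).
(1/21) = 1. Collecting the sign factors: 1.

1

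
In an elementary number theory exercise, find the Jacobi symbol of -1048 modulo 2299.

1

Pull out -1: (-1048 / 2299) = (-1 / 2299)·(1048 / 2299). Since 2299 ≡ 3 (mod 4), (-1 / 2299) = -1. Now have -(1048 / 2299).
Factor out 2: 1048 = 2^3·131. Since 2299 ≡ 3 (mod 8), (2 / 2299) = -1, and (2 / 2299)^3 = -1. Now have (131 / 2299).
Both 131 ≡ 3 and 2299 ≡ 3 (mod 4), so reciprocity gives (131 / 2299) = -(2299 / 131). Reduce: 2299 ≡ 72 (mod 131). Now have -(72 / 131).
Factor out 2: 72 = 2^3·9. Since 131 ≡ 3 (mod 8), (2 / 131) = -1, and (2 / 131)^3 = -1. Now have (9 / 131).
9 ≡ 1 (mod 4), so quadratic reciprocity gives (9 / 131) = (131 / 9). Reduce: 131 ≡ 5 (mod 9). Now have (5 / 9).
5 ≡ 1 (mod 4), so quadratic reciprocity gives (5 / 9) = (9 / 5). Reduce: 9 ≡ 4 (mod 5). Now have (4 / 5).
Factor out 2: 4 = 2^2. Since 5 ≡ 5 (mod 8), (2 / 5) = -1, and (2 / 5)^2 = +1. Now have (1 / 5).
(1 / 5) = 1. Collecting the sign factors: 1.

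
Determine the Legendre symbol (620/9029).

Factor out 2: 620 = 2^2·155. Since 9029 ≡ 5 (mod 8), (2/9029) = -1, and (2/9029)^2 = +1. Now have (155/9029).
9029 ≡ 1 (mod 4), so quadratic reciprocity gives (155/9029) = (9029/155). Reduce: 9029 ≡ 39 (mod 155). Now have (39/155).
Both 39 ≡ 3 and 155 ≡ 3 (mod 4), so reciprocity gives (39/155) = -(155/39). Reduce: 155 ≡ 38 (mod 39). Now have -(38/39).
Factor out 2: 38 = 2·19. Since 39 ≡ 7 (mod 8), (2/39) = +1. Now have -(19/39).
Both 19 ≡ 3 and 39 ≡ 3 (mod 4), so reciprocity gives (19/39) = -(39/19). Reduce: 39 ≡ 1 (mod 19). Now have (1/19).
(1/19) = 1. Collecting the sign factors: 1.

1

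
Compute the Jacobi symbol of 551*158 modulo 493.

0

By multiplicativity, (551·158|493) = (551|493)·(158|493).
First factor (551|493):
Reduce the numerator: 551 ≡ 58 (mod 493), so (551|493) = (58|493).
Factor out 2: 58 = 2·29. Since 493 ≡ 5 (mod 8), (2|493) = -1. Now have -(29|493).
29 ≡ 1 (mod 4), so quadratic reciprocity gives (29|493) = (493|29). Reduce: 493 ≡ 0 (mod 29). Now have -(0|29).
The numerator is now 0 with denominator 29 > 1: the symbol is 0.
Second factor (158|493):
Factor out 2: 158 = 2·79. Since 493 ≡ 5 (mod 8), (2|493) = -1. Now have -(79|493).
493 ≡ 1 (mod 4), so quadratic reciprocity gives (79|493) = (493|79). Reduce: 493 ≡ 19 (mod 79). Now have -(19|79).
Both 19 ≡ 3 and 79 ≡ 3 (mod 4), so reciprocity gives (19|79) = -(79|19). Reduce: 79 ≡ 3 (mod 19). Now have (3|19).
Both 3 ≡ 3 and 19 ≡ 3 (mod 4), so reciprocity gives (3|19) = -(19|3). Reduce: 19 ≡ 1 (mod 3). Now have -(1|3).
(1|3) = 1. Collecting the sign factors: -1.
Product: (0)·(-1) = 0.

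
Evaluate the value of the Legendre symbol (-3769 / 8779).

Reduce the numerator: -3769 ≡ 5010 (mod 8779), so (-3769 / 8779) = (5010 / 8779).
Factor out 2: 5010 = 2·2505. Since 8779 ≡ 3 (mod 8), (2 / 8779) = -1. Now have -(2505 / 8779).
2505 ≡ 1 (mod 4), so quadratic reciprocity gives (2505 / 8779) = (8779 / 2505). Reduce: 8779 ≡ 1264 (mod 2505). Now have -(1264 / 2505).
Factor out 2: 1264 = 2^4·79. Since 2505 ≡ 1 (mod 8), (2 / 2505) = +1, and (2 / 2505)^4 = +1. Now have -(79 / 2505).
2505 ≡ 1 (mod 4), so quadratic reciprocity gives (79 / 2505) = (2505 / 79). Reduce: 2505 ≡ 56 (mod 79). Now have -(56 / 79).
Factor out 2: 56 = 2^3·7. Since 79 ≡ 7 (mod 8), (2 / 79) = +1, and (2 / 79)^3 = +1. Now have -(7 / 79).
Both 7 ≡ 3 and 79 ≡ 3 (mod 4), so reciprocity gives (7 / 79) = -(79 / 7). Reduce: 79 ≡ 2 (mod 7). Now have (2 / 7).
Factor out 2: 2 = 2. Since 7 ≡ 7 (mod 8), (2 / 7) = +1. Now have (1 / 7).
(1 / 7) = 1. Collecting the sign factors: 1.

1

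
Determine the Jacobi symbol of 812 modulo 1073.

(812/1073)
  = (203/1073)    [1073 ≡ 1 mod 8 ⇒ (2/1073)^2 = +1]
  = (1073/203)    [QR: 1073 ≡ 1 mod 4, sign kept]
  = (58/203)    [1073 ≡ 58 mod 203]
  = -(29/203)    [203 ≡ 3 mod 8 ⇒ (2/203) = -1]
  = -(203/29)    [QR: 29 ≡ 1 mod 4, sign kept]
  = -(0/29)    [203 ≡ 0 mod 29]
  = 0    [numerator 0, gcd > 1]

0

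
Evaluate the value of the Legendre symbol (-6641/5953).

(-6641/5953)
  = (6641/5953)    [5953 ≡ 1 mod 4 ⇒ (-1/5953) = +1]
  = (688/5953)    [6641 ≡ 688 mod 5953]
  = (43/5953)    [5953 ≡ 1 mod 8 ⇒ (2/5953)^4 = +1]
  = (5953/43)    [QR: 5953 ≡ 1 mod 4, sign kept]
  = (19/43)    [5953 ≡ 19 mod 43]
  = -(43/19)    [QR: both ≡ 3 mod 4, sign flips]
  = -(5/19)    [43 ≡ 5 mod 19]
  = -(19/5)    [QR: 5 ≡ 1 mod 4, sign kept]
  = -(4/5)    [19 ≡ 4 mod 5]
  = -(1/5)    [5 ≡ 5 mod 8 ⇒ (2/5)^2 = +1]
  = -1    [(1/5) = 1]

-1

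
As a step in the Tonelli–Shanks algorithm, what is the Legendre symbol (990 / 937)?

1

(990 / 937)
  = (53 / 937)    [990 ≡ 53 mod 937]
  = (937 / 53)    [QR: 53 ≡ 1 mod 4, sign kept]
  = (36 / 53)    [937 ≡ 36 mod 53]
  = (9 / 53)    [53 ≡ 5 mod 8 ⇒ (2 / 53)^2 = +1]
  = (53 / 9)    [QR: 9 ≡ 1 mod 4, sign kept]
  = (8 / 9)    [53 ≡ 8 mod 9]
  = (1 / 9)    [9 ≡ 1 mod 8 ⇒ (2 / 9)^3 = +1]
  = 1    [(1 / 9) = 1]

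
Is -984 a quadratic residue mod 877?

no

(-984/877)
  = (770/877)    [-984 ≡ 770 mod 877]
  = -(385/877)    [877 ≡ 5 mod 8 ⇒ (2/877) = -1]
  = -(877/385)    [QR: 385 ≡ 1 mod 4, sign kept]
  = -(107/385)    [877 ≡ 107 mod 385]
  = -(385/107)    [QR: 385 ≡ 1 mod 4, sign kept]
  = -(64/107)    [385 ≡ 64 mod 107]
  = -(1/107)    [107 ≡ 3 mod 8 ⇒ (2/107)^6 = +1]
  = -1    [(1/107) = 1]
(-984/877) = -1, and 877 is prime, so -984 is not a quadratic residue mod 877.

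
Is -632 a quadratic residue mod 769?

no

Pull out -1: (-632/769) = (-1/769)·(632/769). Since 769 ≡ 1 (mod 4), (-1/769) = +1. Now have (632/769).
Factor out 2: 632 = 2^3·79. Since 769 ≡ 1 (mod 8), (2/769) = +1, and (2/769)^3 = +1. Now have (79/769).
769 ≡ 1 (mod 4), so quadratic reciprocity gives (79/769) = (769/79). Reduce: 769 ≡ 58 (mod 79). Now have (58/79).
Factor out 2: 58 = 2·29. Since 79 ≡ 7 (mod 8), (2/79) = +1. Now have (29/79).
29 ≡ 1 (mod 4), so quadratic reciprocity gives (29/79) = (79/29). Reduce: 79 ≡ 21 (mod 29). Now have (21/29).
21 ≡ 1 (mod 4), so quadratic reciprocity gives (21/29) = (29/21). Reduce: 29 ≡ 8 (mod 21). Now have (8/21).
Factor out 2: 8 = 2^3. Since 21 ≡ 5 (mod 8), (2/21) = -1, and (2/21)^3 = -1. Now have -(1/21).
(1/21) = 1. Collecting the sign factors: -1.
(-632/769) = -1, and 769 is prime, so -632 is not a quadratic residue mod 769.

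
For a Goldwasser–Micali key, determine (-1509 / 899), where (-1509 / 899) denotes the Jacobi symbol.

(-1509 / 899)
  = -(1509 / 899)    [899 ≡ 3 mod 4 ⇒ (-1 / 899) = -1]
  = -(610 / 899)    [1509 ≡ 610 mod 899]
  = (305 / 899)    [899 ≡ 3 mod 8 ⇒ (2 / 899) = -1]
  = (899 / 305)    [QR: 305 ≡ 1 mod 4, sign kept]
  = (289 / 305)    [899 ≡ 289 mod 305]
  = (305 / 289)    [QR: 289 ≡ 1 mod 4, sign kept]
  = (16 / 289)    [305 ≡ 16 mod 289]
  = (1 / 289)    [289 ≡ 1 mod 8 ⇒ (2 / 289)^4 = +1]
  = 1    [(1 / 289) = 1]

1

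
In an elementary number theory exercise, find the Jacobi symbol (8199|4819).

(8199|4819)
  = (3380|4819)    [8199 ≡ 3380 mod 4819]
  = (845|4819)    [4819 ≡ 3 mod 8 ⇒ (2|4819)^2 = +1]
  = (4819|845)    [QR: 845 ≡ 1 mod 4, sign kept]
  = (594|845)    [4819 ≡ 594 mod 845]
  = -(297|845)    [845 ≡ 5 mod 8 ⇒ (2|845) = -1]
  = -(845|297)    [QR: 297 ≡ 1 mod 4, sign kept]
  = -(251|297)    [845 ≡ 251 mod 297]
  = -(297|251)    [QR: 297 ≡ 1 mod 4, sign kept]
  = -(46|251)    [297 ≡ 46 mod 251]
  = (23|251)    [251 ≡ 3 mod 8 ⇒ (2|251) = -1]
  = -(251|23)    [QR: both ≡ 3 mod 4, sign flips]
  = -(21|23)    [251 ≡ 21 mod 23]
  = -(23|21)    [QR: 21 ≡ 1 mod 4, sign kept]
  = -(2|21)    [23 ≡ 2 mod 21]
  = (1|21)    [21 ≡ 5 mod 8 ⇒ (2|21) = -1]
  = 1    [(1|21) = 1]

1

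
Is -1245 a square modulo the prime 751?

(-1245/751)
  = -(1245/751)    [751 ≡ 3 mod 4 ⇒ (-1/751) = -1]
  = -(494/751)    [1245 ≡ 494 mod 751]
  = -(247/751)    [751 ≡ 7 mod 8 ⇒ (2/751) = +1]
  = (751/247)    [QR: both ≡ 3 mod 4, sign flips]
  = (10/247)    [751 ≡ 10 mod 247]
  = (5/247)    [247 ≡ 7 mod 8 ⇒ (2/247) = +1]
  = (247/5)    [QR: 5 ≡ 1 mod 4, sign kept]
  = (2/5)    [247 ≡ 2 mod 5]
  = -(1/5)    [5 ≡ 5 mod 8 ⇒ (2/5) = -1]
  = -1    [(1/5) = 1]
(-1245/751) = -1, and 751 is prime, so -1245 is not a quadratic residue mod 751.

no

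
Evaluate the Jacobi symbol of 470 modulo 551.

Factor out 2: 470 = 2·235. Since 551 ≡ 7 (mod 8), (2 / 551) = +1. Now have (235 / 551).
Both 235 ≡ 3 and 551 ≡ 3 (mod 4), so reciprocity gives (235 / 551) = -(551 / 235). Reduce: 551 ≡ 81 (mod 235). Now have -(81 / 235).
81 ≡ 1 (mod 4), so quadratic reciprocity gives (81 / 235) = (235 / 81). Reduce: 235 ≡ 73 (mod 81). Now have -(73 / 81).
73 ≡ 1 (mod 4), so quadratic reciprocity gives (73 / 81) = (81 / 73). Reduce: 81 ≡ 8 (mod 73). Now have -(8 / 73).
Factor out 2: 8 = 2^3. Since 73 ≡ 1 (mod 8), (2 / 73) = +1, and (2 / 73)^3 = +1. Now have -(1 / 73).
(1 / 73) = 1. Collecting the sign factors: -1.

-1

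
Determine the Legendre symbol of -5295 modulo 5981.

1

(-5295/5981)
  = (5295/5981)    [5981 ≡ 1 mod 4 ⇒ (-1/5981) = +1]
  = (5981/5295)    [QR: 5981 ≡ 1 mod 4, sign kept]
  = (686/5295)    [5981 ≡ 686 mod 5295]
  = (343/5295)    [5295 ≡ 7 mod 8 ⇒ (2/5295) = +1]
  = -(5295/343)    [QR: both ≡ 3 mod 4, sign flips]
  = -(150/343)    [5295 ≡ 150 mod 343]
  = -(75/343)    [343 ≡ 7 mod 8 ⇒ (2/343) = +1]
  = (343/75)    [QR: both ≡ 3 mod 4, sign flips]
  = (43/75)    [343 ≡ 43 mod 75]
  = -(75/43)    [QR: both ≡ 3 mod 4, sign flips]
  = -(32/43)    [75 ≡ 32 mod 43]
  = (1/43)    [43 ≡ 3 mod 8 ⇒ (2/43)^5 = -1]
  = 1    [(1/43) = 1]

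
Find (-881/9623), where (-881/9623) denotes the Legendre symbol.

(-881/9623)
  = -(881/9623)    [9623 ≡ 3 mod 4 ⇒ (-1/9623) = -1]
  = -(9623/881)    [QR: 881 ≡ 1 mod 4, sign kept]
  = -(813/881)    [9623 ≡ 813 mod 881]
  = -(881/813)    [QR: 813 ≡ 1 mod 4, sign kept]
  = -(68/813)    [881 ≡ 68 mod 813]
  = -(17/813)    [813 ≡ 5 mod 8 ⇒ (2/813)^2 = +1]
  = -(813/17)    [QR: 17 ≡ 1 mod 4, sign kept]
  = -(14/17)    [813 ≡ 14 mod 17]
  = -(7/17)    [17 ≡ 1 mod 8 ⇒ (2/17) = +1]
  = -(17/7)    [QR: 17 ≡ 1 mod 4, sign kept]
  = -(3/7)    [17 ≡ 3 mod 7]
  = (7/3)    [QR: both ≡ 3 mod 4, sign flips]
  = (1/3)    [7 ≡ 1 mod 3]
  = 1    [(1/3) = 1]

1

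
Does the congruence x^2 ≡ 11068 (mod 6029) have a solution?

(11068/6029)
  = (5039/6029)    [11068 ≡ 5039 mod 6029]
  = (6029/5039)    [QR: 6029 ≡ 1 mod 4, sign kept]
  = (990/5039)    [6029 ≡ 990 mod 5039]
  = (495/5039)    [5039 ≡ 7 mod 8 ⇒ (2/5039) = +1]
  = -(5039/495)    [QR: both ≡ 3 mod 4, sign flips]
  = -(89/495)    [5039 ≡ 89 mod 495]
  = -(495/89)    [QR: 89 ≡ 1 mod 4, sign kept]
  = -(50/89)    [495 ≡ 50 mod 89]
  = -(25/89)    [89 ≡ 1 mod 8 ⇒ (2/89) = +1]
  = -(89/25)    [QR: 25 ≡ 1 mod 4, sign kept]
  = -(14/25)    [89 ≡ 14 mod 25]
  = -(7/25)    [25 ≡ 1 mod 8 ⇒ (2/25) = +1]
  = -(25/7)    [QR: 25 ≡ 1 mod 4, sign kept]
  = -(4/7)    [25 ≡ 4 mod 7]
  = -(1/7)    [7 ≡ 7 mod 8 ⇒ (2/7)^2 = +1]
  = -1    [(1/7) = 1]
(11068/6029) = -1, and 6029 is prime, so 11068 is not a quadratic residue mod 6029.

no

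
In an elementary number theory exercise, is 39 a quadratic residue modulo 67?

Both 39 ≡ 3 and 67 ≡ 3 (mod 4), so reciprocity gives (39/67) = -(67/39). Reduce: 67 ≡ 28 (mod 39). Now have -(28/39).
Factor out 2: 28 = 2^2·7. Since 39 ≡ 7 (mod 8), (2/39) = +1, and (2/39)^2 = +1. Now have -(7/39).
Both 7 ≡ 3 and 39 ≡ 3 (mod 4), so reciprocity gives (7/39) = -(39/7). Reduce: 39 ≡ 4 (mod 7). Now have (4/7).
Factor out 2: 4 = 2^2. Since 7 ≡ 7 (mod 8), (2/7) = +1, and (2/7)^2 = +1. Now have (1/7).
(1/7) = 1. Collecting the sign factors: 1.
(39/67) = 1, and 67 is prime, so 39 is a quadratic residue mod 67.

yes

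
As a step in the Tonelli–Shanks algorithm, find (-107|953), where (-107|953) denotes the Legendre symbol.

-1

Reduce the numerator: -107 ≡ 846 (mod 953), so (-107|953) = (846|953).
Factor out 2: 846 = 2·423. Since 953 ≡ 1 (mod 8), (2|953) = +1. Now have (423|953).
953 ≡ 1 (mod 4), so quadratic reciprocity gives (423|953) = (953|423). Reduce: 953 ≡ 107 (mod 423). Now have (107|423).
Both 107 ≡ 3 and 423 ≡ 3 (mod 4), so reciprocity gives (107|423) = -(423|107). Reduce: 423 ≡ 102 (mod 107). Now have -(102|107).
Factor out 2: 102 = 2·51. Since 107 ≡ 3 (mod 8), (2|107) = -1. Now have (51|107).
Both 51 ≡ 3 and 107 ≡ 3 (mod 4), so reciprocity gives (51|107) = -(107|51). Reduce: 107 ≡ 5 (mod 51). Now have -(5|51).
5 ≡ 1 (mod 4), so quadratic reciprocity gives (5|51) = (51|5). Reduce: 51 ≡ 1 (mod 5). Now have -(1|5).
(1|5) = 1. Collecting the sign factors: -1.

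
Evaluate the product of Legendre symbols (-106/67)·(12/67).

By multiplicativity, (-106·12/67) = (-106/67)·(12/67).
First factor (-106/67):
(-106/67)
  = (28/67)    [-106 ≡ 28 mod 67]
  = (7/67)    [67 ≡ 3 mod 8 ⇒ (2/67)^2 = +1]
  = -(67/7)    [QR: both ≡ 3 mod 4, sign flips]
  = -(4/7)    [67 ≡ 4 mod 7]
  = -(1/7)    [7 ≡ 7 mod 8 ⇒ (2/7)^2 = +1]
  = -1    [(1/7) = 1]
Second factor (12/67):
(12/67)
  = (3/67)    [67 ≡ 3 mod 8 ⇒ (2/67)^2 = +1]
  = -(67/3)    [QR: both ≡ 3 mod 4, sign flips]
  = -(1/3)    [67 ≡ 1 mod 3]
  = -1    [(1/3) = 1]
Product: (-1)·(-1) = 1.

1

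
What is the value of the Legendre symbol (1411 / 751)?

Reduce the numerator: 1411 ≡ 660 (mod 751), so (1411 / 751) = (660 / 751).
Factor out 2: 660 = 2^2·165. Since 751 ≡ 7 (mod 8), (2 / 751) = +1, and (2 / 751)^2 = +1. Now have (165 / 751).
165 ≡ 1 (mod 4), so quadratic reciprocity gives (165 / 751) = (751 / 165). Reduce: 751 ≡ 91 (mod 165). Now have (91 / 165).
165 ≡ 1 (mod 4), so quadratic reciprocity gives (91 / 165) = (165 / 91). Reduce: 165 ≡ 74 (mod 91). Now have (74 / 91).
Factor out 2: 74 = 2·37. Since 91 ≡ 3 (mod 8), (2 / 91) = -1. Now have -(37 / 91).
37 ≡ 1 (mod 4), so quadratic reciprocity gives (37 / 91) = (91 / 37). Reduce: 91 ≡ 17 (mod 37). Now have -(17 / 37).
17 ≡ 1 (mod 4), so quadratic reciprocity gives (17 / 37) = (37 / 17). Reduce: 37 ≡ 3 (mod 17). Now have -(3 / 17).
17 ≡ 1 (mod 4), so quadratic reciprocity gives (3 / 17) = (17 / 3). Reduce: 17 ≡ 2 (mod 3). Now have -(2 / 3).
Factor out 2: 2 = 2. Since 3 ≡ 3 (mod 8), (2 / 3) = -1. Now have (1 / 3).
(1 / 3) = 1. Collecting the sign factors: 1.

1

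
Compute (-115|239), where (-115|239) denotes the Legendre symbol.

Reduce the numerator: -115 ≡ 124 (mod 239), so (-115|239) = (124|239).
Factor out 2: 124 = 2^2·31. Since 239 ≡ 7 (mod 8), (2|239) = +1, and (2|239)^2 = +1. Now have (31|239).
Both 31 ≡ 3 and 239 ≡ 3 (mod 4), so reciprocity gives (31|239) = -(239|31). Reduce: 239 ≡ 22 (mod 31). Now have -(22|31).
Factor out 2: 22 = 2·11. Since 31 ≡ 7 (mod 8), (2|31) = +1. Now have -(11|31).
Both 11 ≡ 3 and 31 ≡ 3 (mod 4), so reciprocity gives (11|31) = -(31|11). Reduce: 31 ≡ 9 (mod 11). Now have (9|11).
9 ≡ 1 (mod 4), so quadratic reciprocity gives (9|11) = (11|9). Reduce: 11 ≡ 2 (mod 9). Now have (2|9).
Factor out 2: 2 = 2. Since 9 ≡ 1 (mod 8), (2|9) = +1. Now have (1|9).
(1|9) = 1. Collecting the sign factors: 1.

1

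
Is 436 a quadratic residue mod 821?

no

(436/821)
  = (109/821)    [821 ≡ 5 mod 8 ⇒ (2/821)^2 = +1]
  = (821/109)    [QR: 109 ≡ 1 mod 4, sign kept]
  = (58/109)    [821 ≡ 58 mod 109]
  = -(29/109)    [109 ≡ 5 mod 8 ⇒ (2/109) = -1]
  = -(109/29)    [QR: 29 ≡ 1 mod 4, sign kept]
  = -(22/29)    [109 ≡ 22 mod 29]
  = (11/29)    [29 ≡ 5 mod 8 ⇒ (2/29) = -1]
  = (29/11)    [QR: 29 ≡ 1 mod 4, sign kept]
  = (7/11)    [29 ≡ 7 mod 11]
  = -(11/7)    [QR: both ≡ 3 mod 4, sign flips]
  = -(4/7)    [11 ≡ 4 mod 7]
  = -(1/7)    [7 ≡ 7 mod 8 ⇒ (2/7)^2 = +1]
  = -1    [(1/7) = 1]
The Legendre symbol is -1, so x^2 ≡ 436 (mod 821) has no solution.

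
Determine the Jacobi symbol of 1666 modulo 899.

-1

(1666 / 899)
  = (767 / 899)    [1666 ≡ 767 mod 899]
  = -(899 / 767)    [QR: both ≡ 3 mod 4, sign flips]
  = -(132 / 767)    [899 ≡ 132 mod 767]
  = -(33 / 767)    [767 ≡ 7 mod 8 ⇒ (2 / 767)^2 = +1]
  = -(767 / 33)    [QR: 33 ≡ 1 mod 4, sign kept]
  = -(8 / 33)    [767 ≡ 8 mod 33]
  = -(1 / 33)    [33 ≡ 1 mod 8 ⇒ (2 / 33)^3 = +1]
  = -1    [(1 / 33) = 1]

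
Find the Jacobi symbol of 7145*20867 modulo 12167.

By multiplicativity, (7145·20867 / 12167) = (7145 / 12167)·(20867 / 12167).
First factor (7145 / 12167):
7145 ≡ 1 (mod 4), so quadratic reciprocity gives (7145 / 12167) = (12167 / 7145). Reduce: 12167 ≡ 5022 (mod 7145). Now have (5022 / 7145).
Factor out 2: 5022 = 2·2511. Since 7145 ≡ 1 (mod 8), (2 / 7145) = +1. Now have (2511 / 7145).
7145 ≡ 1 (mod 4), so quadratic reciprocity gives (2511 / 7145) = (7145 / 2511). Reduce: 7145 ≡ 2123 (mod 2511). Now have (2123 / 2511).
Both 2123 ≡ 3 and 2511 ≡ 3 (mod 4), so reciprocity gives (2123 / 2511) = -(2511 / 2123). Reduce: 2511 ≡ 388 (mod 2123). Now have -(388 / 2123).
Factor out 2: 388 = 2^2·97. Since 2123 ≡ 3 (mod 8), (2 / 2123) = -1, and (2 / 2123)^2 = +1. Now have -(97 / 2123).
97 ≡ 1 (mod 4), so quadratic reciprocity gives (97 / 2123) = (2123 / 97). Reduce: 2123 ≡ 86 (mod 97). Now have -(86 / 97).
Factor out 2: 86 = 2·43. Since 97 ≡ 1 (mod 8), (2 / 97) = +1. Now have -(43 / 97).
97 ≡ 1 (mod 4), so quadratic reciprocity gives (43 / 97) = (97 / 43). Reduce: 97 ≡ 11 (mod 43). Now have -(11 / 43).
Both 11 ≡ 3 and 43 ≡ 3 (mod 4), so reciprocity gives (11 / 43) = -(43 / 11). Reduce: 43 ≡ 10 (mod 11). Now have (10 / 11).
Factor out 2: 10 = 2·5. Since 11 ≡ 3 (mod 8), (2 / 11) = -1. Now have -(5 / 11).
5 ≡ 1 (mod 4), so quadratic reciprocity gives (5 / 11) = (11 / 5). Reduce: 11 ≡ 1 (mod 5). Now have -(1 / 5).
(1 / 5) = 1. Collecting the sign factors: -1.
Second factor (20867 / 12167):
Reduce the numerator: 20867 ≡ 8700 (mod 12167), so (20867 / 12167) = (8700 / 12167).
Factor out 2: 8700 = 2^2·2175. Since 12167 ≡ 7 (mod 8), (2 / 12167) = +1, and (2 / 12167)^2 = +1. Now have (2175 / 12167).
Both 2175 ≡ 3 and 12167 ≡ 3 (mod 4), so reciprocity gives (2175 / 12167) = -(12167 / 2175). Reduce: 12167 ≡ 1292 (mod 2175). Now have -(1292 / 2175).
Factor out 2: 1292 = 2^2·323. Since 2175 ≡ 7 (mod 8), (2 / 2175) = +1, and (2 / 2175)^2 = +1. Now have -(323 / 2175).
Both 323 ≡ 3 and 2175 ≡ 3 (mod 4), so reciprocity gives (323 / 2175) = -(2175 / 323). Reduce: 2175 ≡ 237 (mod 323). Now have (237 / 323).
237 ≡ 1 (mod 4), so quadratic reciprocity gives (237 / 323) = (323 / 237). Reduce: 323 ≡ 86 (mod 237). Now have (86 / 237).
Factor out 2: 86 = 2·43. Since 237 ≡ 5 (mod 8), (2 / 237) = -1. Now have -(43 / 237).
237 ≡ 1 (mod 4), so quadratic reciprocity gives (43 / 237) = (237 / 43). Reduce: 237 ≡ 22 (mod 43). Now have -(22 / 43).
Factor out 2: 22 = 2·11. Since 43 ≡ 3 (mod 8), (2 / 43) = -1. Now have (11 / 43).
Both 11 ≡ 3 and 43 ≡ 3 (mod 4), so reciprocity gives (11 / 43) = -(43 / 11). Reduce: 43 ≡ 10 (mod 11). Now have -(10 / 11).
Factor out 2: 10 = 2·5. Since 11 ≡ 3 (mod 8), (2 / 11) = -1. Now have (5 / 11).
5 ≡ 1 (mod 4), so quadratic reciprocity gives (5 / 11) = (11 / 5). Reduce: 11 ≡ 1 (mod 5). Now have (1 / 5).
(1 / 5) = 1. Collecting the sign factors: 1.
Product: (-1)·(1) = -1.

-1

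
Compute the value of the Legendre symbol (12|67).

(12|67)
  = (3|67)    [67 ≡ 3 mod 8 ⇒ (2|67)^2 = +1]
  = -(67|3)    [QR: both ≡ 3 mod 4, sign flips]
  = -(1|3)    [67 ≡ 1 mod 3]
  = -1    [(1|3) = 1]

-1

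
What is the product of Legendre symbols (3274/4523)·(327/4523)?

By multiplicativity, (3274·327/4523) = (3274/4523)·(327/4523).
First factor (3274/4523):
Factor out 2: 3274 = 2·1637. Since 4523 ≡ 3 (mod 8), (2/4523) = -1. Now have -(1637/4523).
1637 ≡ 1 (mod 4), so quadratic reciprocity gives (1637/4523) = (4523/1637). Reduce: 4523 ≡ 1249 (mod 1637). Now have -(1249/1637).
1249 ≡ 1 (mod 4), so quadratic reciprocity gives (1249/1637) = (1637/1249). Reduce: 1637 ≡ 388 (mod 1249). Now have -(388/1249).
Factor out 2: 388 = 2^2·97. Since 1249 ≡ 1 (mod 8), (2/1249) = +1, and (2/1249)^2 = +1. Now have -(97/1249).
97 ≡ 1 (mod 4), so quadratic reciprocity gives (97/1249) = (1249/97). Reduce: 1249 ≡ 85 (mod 97). Now have -(85/97).
85 ≡ 1 (mod 4), so quadratic reciprocity gives (85/97) = (97/85). Reduce: 97 ≡ 12 (mod 85). Now have -(12/85).
Factor out 2: 12 = 2^2·3. Since 85 ≡ 5 (mod 8), (2/85) = -1, and (2/85)^2 = +1. Now have -(3/85).
85 ≡ 1 (mod 4), so quadratic reciprocity gives (3/85) = (85/3). Reduce: 85 ≡ 1 (mod 3). Now have -(1/3).
(1/3) = 1. Collecting the sign factors: -1.
Second factor (327/4523):
Both 327 ≡ 3 and 4523 ≡ 3 (mod 4), so reciprocity gives (327/4523) = -(4523/327). Reduce: 4523 ≡ 272 (mod 327). Now have -(272/327).
Factor out 2: 272 = 2^4·17. Since 327 ≡ 7 (mod 8), (2/327) = +1, and (2/327)^4 = +1. Now have -(17/327).
17 ≡ 1 (mod 4), so quadratic reciprocity gives (17/327) = (327/17). Reduce: 327 ≡ 4 (mod 17). Now have -(4/17).
Factor out 2: 4 = 2^2. Since 17 ≡ 1 (mod 8), (2/17) = +1, and (2/17)^2 = +1. Now have -(1/17).
(1/17) = 1. Collecting the sign factors: -1.
Product: (-1)·(-1) = 1.

1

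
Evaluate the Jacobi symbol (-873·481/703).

By multiplicativity, (-873·481/703) = (-873/703)·(481/703).
First factor (-873/703):
Pull out -1: (-873/703) = (-1/703)·(873/703). Since 703 ≡ 3 (mod 4), (-1/703) = -1. Now have -(873/703).
Reduce the numerator: 873 ≡ 170 (mod 703), so (873/703) = (170/703).
Factor out 2: 170 = 2·85. Since 703 ≡ 7 (mod 8), (2/703) = +1. Now have -(85/703).
85 ≡ 1 (mod 4), so quadratic reciprocity gives (85/703) = (703/85). Reduce: 703 ≡ 23 (mod 85). Now have -(23/85).
85 ≡ 1 (mod 4), so quadratic reciprocity gives (23/85) = (85/23). Reduce: 85 ≡ 16 (mod 23). Now have -(16/23).
Factor out 2: 16 = 2^4. Since 23 ≡ 7 (mod 8), (2/23) = +1, and (2/23)^4 = +1. Now have -(1/23).
(1/23) = 1. Collecting the sign factors: -1.
Second factor (481/703):
481 ≡ 1 (mod 4), so quadratic reciprocity gives (481/703) = (703/481). Reduce: 703 ≡ 222 (mod 481). Now have (222/481).
Factor out 2: 222 = 2·111. Since 481 ≡ 1 (mod 8), (2/481) = +1. Now have (111/481).
481 ≡ 1 (mod 4), so quadratic reciprocity gives (111/481) = (481/111). Reduce: 481 ≡ 37 (mod 111). Now have (37/111).
37 ≡ 1 (mod 4), so quadratic reciprocity gives (37/111) = (111/37). Reduce: 111 ≡ 0 (mod 37). Now have (0/37).
The numerator is now 0 with denominator 37 > 1: the symbol is 0.
Product: (-1)·(0) = 0.

0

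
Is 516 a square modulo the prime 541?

(516/541)
  = (129/541)    [541 ≡ 5 mod 8 ⇒ (2/541)^2 = +1]
  = (541/129)    [QR: 129 ≡ 1 mod 4, sign kept]
  = (25/129)    [541 ≡ 25 mod 129]
  = (129/25)    [QR: 25 ≡ 1 mod 4, sign kept]
  = (4/25)    [129 ≡ 4 mod 25]
  = (1/25)    [25 ≡ 1 mod 8 ⇒ (2/25)^2 = +1]
  = 1    [(1/25) = 1]
The Legendre symbol is 1, so x^2 ≡ 516 (mod 541) has solution.

yes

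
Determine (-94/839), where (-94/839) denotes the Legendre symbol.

(-94/839)
  = -(94/839)    [839 ≡ 3 mod 4 ⇒ (-1/839) = -1]
  = -(47/839)    [839 ≡ 7 mod 8 ⇒ (2/839) = +1]
  = (839/47)    [QR: both ≡ 3 mod 4, sign flips]
  = (40/47)    [839 ≡ 40 mod 47]
  = (5/47)    [47 ≡ 7 mod 8 ⇒ (2/47)^3 = +1]
  = (47/5)    [QR: 5 ≡ 1 mod 4, sign kept]
  = (2/5)    [47 ≡ 2 mod 5]
  = -(1/5)    [5 ≡ 5 mod 8 ⇒ (2/5) = -1]
  = -1    [(1/5) = 1]

-1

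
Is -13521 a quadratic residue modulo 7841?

Reduce the numerator: -13521 ≡ 2161 (mod 7841), so (-13521/7841) = (2161/7841).
2161 ≡ 1 (mod 4), so quadratic reciprocity gives (2161/7841) = (7841/2161). Reduce: 7841 ≡ 1358 (mod 2161). Now have (1358/2161).
Factor out 2: 1358 = 2·679. Since 2161 ≡ 1 (mod 8), (2/2161) = +1. Now have (679/2161).
2161 ≡ 1 (mod 4), so quadratic reciprocity gives (679/2161) = (2161/679). Reduce: 2161 ≡ 124 (mod 679). Now have (124/679).
Factor out 2: 124 = 2^2·31. Since 679 ≡ 7 (mod 8), (2/679) = +1, and (2/679)^2 = +1. Now have (31/679).
Both 31 ≡ 3 and 679 ≡ 3 (mod 4), so reciprocity gives (31/679) = -(679/31). Reduce: 679 ≡ 28 (mod 31). Now have -(28/31).
Factor out 2: 28 = 2^2·7. Since 31 ≡ 7 (mod 8), (2/31) = +1, and (2/31)^2 = +1. Now have -(7/31).
Both 7 ≡ 3 and 31 ≡ 3 (mod 4), so reciprocity gives (7/31) = -(31/7). Reduce: 31 ≡ 3 (mod 7). Now have (3/7).
Both 3 ≡ 3 and 7 ≡ 3 (mod 4), so reciprocity gives (3/7) = -(7/3). Reduce: 7 ≡ 1 (mod 3). Now have -(1/3).
(1/3) = 1. Collecting the sign factors: -1.
The Legendre symbol is -1, so x^2 ≡ -13521 (mod 7841) has no solution.

no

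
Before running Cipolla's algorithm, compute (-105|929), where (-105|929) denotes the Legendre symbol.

1

(-105|929)
  = (105|929)    [929 ≡ 1 mod 4 ⇒ (-1|929) = +1]
  = (929|105)    [QR: 105 ≡ 1 mod 4, sign kept]
  = (89|105)    [929 ≡ 89 mod 105]
  = (105|89)    [QR: 89 ≡ 1 mod 4, sign kept]
  = (16|89)    [105 ≡ 16 mod 89]
  = (1|89)    [89 ≡ 1 mod 8 ⇒ (2|89)^4 = +1]
  = 1    [(1|89) = 1]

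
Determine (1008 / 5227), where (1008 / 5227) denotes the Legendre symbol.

(1008 / 5227)
  = (63 / 5227)    [5227 ≡ 3 mod 8 ⇒ (2 / 5227)^4 = +1]
  = -(5227 / 63)    [QR: both ≡ 3 mod 4, sign flips]
  = -(61 / 63)    [5227 ≡ 61 mod 63]
  = -(63 / 61)    [QR: 61 ≡ 1 mod 4, sign kept]
  = -(2 / 61)    [63 ≡ 2 mod 61]
  = (1 / 61)    [61 ≡ 5 mod 8 ⇒ (2 / 61) = -1]
  = 1    [(1 / 61) = 1]

1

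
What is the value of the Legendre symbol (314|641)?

1

Factor out 2: 314 = 2·157. Since 641 ≡ 1 (mod 8), (2|641) = +1. Now have (157|641).
157 ≡ 1 (mod 4), so quadratic reciprocity gives (157|641) = (641|157). Reduce: 641 ≡ 13 (mod 157). Now have (13|157).
13 ≡ 1 (mod 4), so quadratic reciprocity gives (13|157) = (157|13). Reduce: 157 ≡ 1 (mod 13). Now have (1|13).
(1|13) = 1. Collecting the sign factors: 1.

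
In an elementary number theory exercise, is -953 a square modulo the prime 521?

no

(-953/521)
  = (89/521)    [-953 ≡ 89 mod 521]
  = (521/89)    [QR: 89 ≡ 1 mod 4, sign kept]
  = (76/89)    [521 ≡ 76 mod 89]
  = (19/89)    [89 ≡ 1 mod 8 ⇒ (2/89)^2 = +1]
  = (89/19)    [QR: 89 ≡ 1 mod 4, sign kept]
  = (13/19)    [89 ≡ 13 mod 19]
  = (19/13)    [QR: 13 ≡ 1 mod 4, sign kept]
  = (6/13)    [19 ≡ 6 mod 13]
  = -(3/13)    [13 ≡ 5 mod 8 ⇒ (2/13) = -1]
  = -(13/3)    [QR: 13 ≡ 1 mod 4, sign kept]
  = -(1/3)    [13 ≡ 1 mod 3]
  = -1    [(1/3) = 1]
The Legendre symbol is -1, so x^2 ≡ -953 (mod 521) has no solution.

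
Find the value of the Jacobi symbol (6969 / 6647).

0

Reduce the numerator: 6969 ≡ 322 (mod 6647), so (6969 / 6647) = (322 / 6647).
Factor out 2: 322 = 2·161. Since 6647 ≡ 7 (mod 8), (2 / 6647) = +1. Now have (161 / 6647).
161 ≡ 1 (mod 4), so quadratic reciprocity gives (161 / 6647) = (6647 / 161). Reduce: 6647 ≡ 46 (mod 161). Now have (46 / 161).
Factor out 2: 46 = 2·23. Since 161 ≡ 1 (mod 8), (2 / 161) = +1. Now have (23 / 161).
161 ≡ 1 (mod 4), so quadratic reciprocity gives (23 / 161) = (161 / 23). Reduce: 161 ≡ 0 (mod 23). Now have (0 / 23).
The numerator is now 0 with denominator 23 > 1: the symbol is 0.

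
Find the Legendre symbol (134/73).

1

(134/73)
  = (61/73)    [134 ≡ 61 mod 73]
  = (73/61)    [QR: 61 ≡ 1 mod 4, sign kept]
  = (12/61)    [73 ≡ 12 mod 61]
  = (3/61)    [61 ≡ 5 mod 8 ⇒ (2/61)^2 = +1]
  = (61/3)    [QR: 61 ≡ 1 mod 4, sign kept]
  = (1/3)    [61 ≡ 1 mod 3]
  = 1    [(1/3) = 1]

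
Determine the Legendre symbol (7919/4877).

-1

(7919/4877)
  = (3042/4877)    [7919 ≡ 3042 mod 4877]
  = -(1521/4877)    [4877 ≡ 5 mod 8 ⇒ (2/4877) = -1]
  = -(4877/1521)    [QR: 1521 ≡ 1 mod 4, sign kept]
  = -(314/1521)    [4877 ≡ 314 mod 1521]
  = -(157/1521)    [1521 ≡ 1 mod 8 ⇒ (2/1521) = +1]
  = -(1521/157)    [QR: 157 ≡ 1 mod 4, sign kept]
  = -(108/157)    [1521 ≡ 108 mod 157]
  = -(27/157)    [157 ≡ 5 mod 8 ⇒ (2/157)^2 = +1]
  = -(157/27)    [QR: 157 ≡ 1 mod 4, sign kept]
  = -(22/27)    [157 ≡ 22 mod 27]
  = (11/27)    [27 ≡ 3 mod 8 ⇒ (2/27) = -1]
  = -(27/11)    [QR: both ≡ 3 mod 4, sign flips]
  = -(5/11)    [27 ≡ 5 mod 11]
  = -(11/5)    [QR: 5 ≡ 1 mod 4, sign kept]
  = -(1/5)    [11 ≡ 1 mod 5]
  = -1    [(1/5) = 1]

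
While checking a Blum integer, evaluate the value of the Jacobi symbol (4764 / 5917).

Factor out 2: 4764 = 2^2·1191. Since 5917 ≡ 5 (mod 8), (2 / 5917) = -1, and (2 / 5917)^2 = +1. Now have (1191 / 5917).
5917 ≡ 1 (mod 4), so quadratic reciprocity gives (1191 / 5917) = (5917 / 1191). Reduce: 5917 ≡ 1153 (mod 1191). Now have (1153 / 1191).
1153 ≡ 1 (mod 4), so quadratic reciprocity gives (1153 / 1191) = (1191 / 1153). Reduce: 1191 ≡ 38 (mod 1153). Now have (38 / 1153).
Factor out 2: 38 = 2·19. Since 1153 ≡ 1 (mod 8), (2 / 1153) = +1. Now have (19 / 1153).
1153 ≡ 1 (mod 4), so quadratic reciprocity gives (19 / 1153) = (1153 / 19). Reduce: 1153 ≡ 13 (mod 19). Now have (13 / 19).
13 ≡ 1 (mod 4), so quadratic reciprocity gives (13 / 19) = (19 / 13). Reduce: 19 ≡ 6 (mod 13). Now have (6 / 13).
Factor out 2: 6 = 2·3. Since 13 ≡ 5 (mod 8), (2 / 13) = -1. Now have -(3 / 13).
13 ≡ 1 (mod 4), so quadratic reciprocity gives (3 / 13) = (13 / 3). Reduce: 13 ≡ 1 (mod 3). Now have -(1 / 3).
(1 / 3) = 1. Collecting the sign factors: -1.

-1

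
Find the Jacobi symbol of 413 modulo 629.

(413/629)
  = (629/413)    [QR: 413 ≡ 1 mod 4, sign kept]
  = (216/413)    [629 ≡ 216 mod 413]
  = -(27/413)    [413 ≡ 5 mod 8 ⇒ (2/413)^3 = -1]
  = -(413/27)    [QR: 413 ≡ 1 mod 4, sign kept]
  = -(8/27)    [413 ≡ 8 mod 27]
  = (1/27)    [27 ≡ 3 mod 8 ⇒ (2/27)^3 = -1]
  = 1    [(1/27) = 1]

1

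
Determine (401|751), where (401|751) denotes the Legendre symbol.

1

(401|751)
  = (751|401)    [QR: 401 ≡ 1 mod 4, sign kept]
  = (350|401)    [751 ≡ 350 mod 401]
  = (175|401)    [401 ≡ 1 mod 8 ⇒ (2|401) = +1]
  = (401|175)    [QR: 401 ≡ 1 mod 4, sign kept]
  = (51|175)    [401 ≡ 51 mod 175]
  = -(175|51)    [QR: both ≡ 3 mod 4, sign flips]
  = -(22|51)    [175 ≡ 22 mod 51]
  = (11|51)    [51 ≡ 3 mod 8 ⇒ (2|51) = -1]
  = -(51|11)    [QR: both ≡ 3 mod 4, sign flips]
  = -(7|11)    [51 ≡ 7 mod 11]
  = (11|7)    [QR: both ≡ 3 mod 4, sign flips]
  = (4|7)    [11 ≡ 4 mod 7]
  = (1|7)    [7 ≡ 7 mod 8 ⇒ (2|7)^2 = +1]
  = 1    [(1|7) = 1]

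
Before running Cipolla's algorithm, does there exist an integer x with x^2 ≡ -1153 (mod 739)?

(-1153/739)
  = (325/739)    [-1153 ≡ 325 mod 739]
  = (739/325)    [QR: 325 ≡ 1 mod 4, sign kept]
  = (89/325)    [739 ≡ 89 mod 325]
  = (325/89)    [QR: 89 ≡ 1 mod 4, sign kept]
  = (58/89)    [325 ≡ 58 mod 89]
  = (29/89)    [89 ≡ 1 mod 8 ⇒ (2/89) = +1]
  = (89/29)    [QR: 29 ≡ 1 mod 4, sign kept]
  = (2/29)    [89 ≡ 2 mod 29]
  = -(1/29)    [29 ≡ 5 mod 8 ⇒ (2/29) = -1]
  = -1    [(1/29) = 1]
The Legendre symbol is -1, so x^2 ≡ -1153 (mod 739) has no solution.

no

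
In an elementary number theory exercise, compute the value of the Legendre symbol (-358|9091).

(-358|9091)
  = (8733|9091)    [-358 ≡ 8733 mod 9091]
  = (9091|8733)    [QR: 8733 ≡ 1 mod 4, sign kept]
  = (358|8733)    [9091 ≡ 358 mod 8733]
  = -(179|8733)    [8733 ≡ 5 mod 8 ⇒ (2|8733) = -1]
  = -(8733|179)    [QR: 8733 ≡ 1 mod 4, sign kept]
  = -(141|179)    [8733 ≡ 141 mod 179]
  = -(179|141)    [QR: 141 ≡ 1 mod 4, sign kept]
  = -(38|141)    [179 ≡ 38 mod 141]
  = (19|141)    [141 ≡ 5 mod 8 ⇒ (2|141) = -1]
  = (141|19)    [QR: 141 ≡ 1 mod 4, sign kept]
  = (8|19)    [141 ≡ 8 mod 19]
  = -(1|19)    [19 ≡ 3 mod 8 ⇒ (2|19)^3 = -1]
  = -1    [(1|19) = 1]

-1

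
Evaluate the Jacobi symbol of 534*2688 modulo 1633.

-1

By multiplicativity, (534·2688/1633) = (534/1633)·(2688/1633).
First factor (534/1633):
Factor out 2: 534 = 2·267. Since 1633 ≡ 1 (mod 8), (2/1633) = +1. Now have (267/1633).
1633 ≡ 1 (mod 4), so quadratic reciprocity gives (267/1633) = (1633/267). Reduce: 1633 ≡ 31 (mod 267). Now have (31/267).
Both 31 ≡ 3 and 267 ≡ 3 (mod 4), so reciprocity gives (31/267) = -(267/31). Reduce: 267 ≡ 19 (mod 31). Now have -(19/31).
Both 19 ≡ 3 and 31 ≡ 3 (mod 4), so reciprocity gives (19/31) = -(31/19). Reduce: 31 ≡ 12 (mod 19). Now have (12/19).
Factor out 2: 12 = 2^2·3. Since 19 ≡ 3 (mod 8), (2/19) = -1, and (2/19)^2 = +1. Now have (3/19).
Both 3 ≡ 3 and 19 ≡ 3 (mod 4), so reciprocity gives (3/19) = -(19/3). Reduce: 19 ≡ 1 (mod 3). Now have -(1/3).
(1/3) = 1. Collecting the sign factors: -1.
Second factor (2688/1633):
Reduce the numerator: 2688 ≡ 1055 (mod 1633), so (2688/1633) = (1055/1633).
1633 ≡ 1 (mod 4), so quadratic reciprocity gives (1055/1633) = (1633/1055). Reduce: 1633 ≡ 578 (mod 1055). Now have (578/1055).
Factor out 2: 578 = 2·289. Since 1055 ≡ 7 (mod 8), (2/1055) = +1. Now have (289/1055).
289 ≡ 1 (mod 4), so quadratic reciprocity gives (289/1055) = (1055/289). Reduce: 1055 ≡ 188 (mod 289). Now have (188/289).
Factor out 2: 188 = 2^2·47. Since 289 ≡ 1 (mod 8), (2/289) = +1, and (2/289)^2 = +1. Now have (47/289).
289 ≡ 1 (mod 4), so quadratic reciprocity gives (47/289) = (289/47). Reduce: 289 ≡ 7 (mod 47). Now have (7/47).
Both 7 ≡ 3 and 47 ≡ 3 (mod 4), so reciprocity gives (7/47) = -(47/7). Reduce: 47 ≡ 5 (mod 7). Now have -(5/7).
5 ≡ 1 (mod 4), so quadratic reciprocity gives (5/7) = (7/5). Reduce: 7 ≡ 2 (mod 5). Now have -(2/5).
Factor out 2: 2 = 2. Since 5 ≡ 5 (mod 8), (2/5) = -1. Now have (1/5).
(1/5) = 1. Collecting the sign factors: 1.
Product: (-1)·(1) = -1.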